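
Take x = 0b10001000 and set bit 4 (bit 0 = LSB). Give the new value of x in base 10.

x = 10001000
bit 4 is currently 0; set it via x | (1 << 4) = x | 16
→ 10011000 = 152

152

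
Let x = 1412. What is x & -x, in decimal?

4

x = 10110000100 = 1412
-x (two's complement) = …01001111100
AND   = 00000000100 = 4
(x & -x isolates the lowest set bit of x.)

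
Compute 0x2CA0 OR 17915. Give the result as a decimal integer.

0x2CA0 = 010110010100000
17915 = 100010111111011
 OR → 110110111111011 = 28155

28155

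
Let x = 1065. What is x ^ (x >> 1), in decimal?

1597

x = 10000101001 = 1065
x>>1 = 01000010100
XOR  = 11000111101 = 1597
(x ^ (x >> 1) gives the standard binary-reflected Gray code of x.)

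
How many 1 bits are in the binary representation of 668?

5

668 = 1010011100
Count the 1s: 1 + 1 + 1 + 1 + 1 = 5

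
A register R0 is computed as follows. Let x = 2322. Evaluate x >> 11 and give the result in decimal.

1

2322 = 100100010010
shift right by 11 → 000000000001 = 1
(equivalently, floor(2322 / 2048))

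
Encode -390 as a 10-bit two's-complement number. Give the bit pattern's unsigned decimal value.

390 in 10 bits: 0110000110
Invert: 1001111001
Add 1:  1001111010 = 634
(Check: 2^10 - 390 = 1024 - 390 = 634.)

634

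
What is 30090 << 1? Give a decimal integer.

30090 = 0111010110001010
shift left by 1 → 1110101100010100 = 60180
(equivalently, 30090 × 2^1 = 30090 × 2)

60180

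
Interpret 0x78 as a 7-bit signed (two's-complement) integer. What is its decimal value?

pattern = 1111000 (MSB is 1 ⇒ negative)
Invert: 0000111, add 1 → 0001000 = 8, so the value is -8.
(Equivalently: 120 - 2^7 = 120 - 128 = -8.)

-8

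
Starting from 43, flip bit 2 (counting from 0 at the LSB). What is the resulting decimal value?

47

x = 00101011
bit 2 is currently 0; toggle it via x ^ (1 << 2) = x ^ 4
→ 00101111 = 47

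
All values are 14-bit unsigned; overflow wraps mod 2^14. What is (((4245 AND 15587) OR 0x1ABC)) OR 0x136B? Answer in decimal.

4245 = 01000010010101
15587 = 11110011100011
→ AND → 01000010000001 = 4225
0x1ABC = 01101010111100
→ OR → 01101010111101 = 6845
0x136B = 01001101101011
→ OR → 01101111111111 = 7167

7167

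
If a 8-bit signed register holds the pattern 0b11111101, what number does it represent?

pattern = 11111101 (MSB is 1 ⇒ negative)
Invert: 00000010, add 1 → 00000011 = 3, so the value is -3.
(Equivalently: 253 - 2^8 = 253 - 256 = -3.)

-3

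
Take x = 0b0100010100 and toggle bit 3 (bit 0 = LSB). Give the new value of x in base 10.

284

x = 0100010100
bit 3 is currently 0; toggle it via x ^ (1 << 3) = x ^ 8
→ 0100011100 = 284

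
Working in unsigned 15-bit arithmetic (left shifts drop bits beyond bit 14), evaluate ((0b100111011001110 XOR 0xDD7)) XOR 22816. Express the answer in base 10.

6713

0b100111011001110 = 100111011001110
0xDD7 = 000110111010111
→ XOR → 100001100011001 = 17177
22816 = 101100100100000
→ XOR → 001101000111001 = 6713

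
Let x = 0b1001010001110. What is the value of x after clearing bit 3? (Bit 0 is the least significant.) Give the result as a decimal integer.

x = 1001010001110
bit 3 is currently 1; clear it via x & ~(1 << 3) = x & ~8
→ 1001010000110 = 4742

4742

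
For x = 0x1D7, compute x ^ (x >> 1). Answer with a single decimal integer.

x = 111010111 = 471
x>>1 = 011101011
XOR  = 100111100 = 316
(x ^ (x >> 1) gives the standard binary-reflected Gray code of x.)

316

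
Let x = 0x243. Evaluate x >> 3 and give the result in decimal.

72

0x243 = 1001000011
shift right by 3 → 0001001000 = 72
(equivalently, floor(579 / 8))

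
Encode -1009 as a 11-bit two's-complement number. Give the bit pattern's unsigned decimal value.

1039

1009 in 11 bits: 01111110001
Invert: 10000001110
Add 1:  10000001111 = 1039
(Check: 2^11 - 1009 = 2048 - 1009 = 1039.)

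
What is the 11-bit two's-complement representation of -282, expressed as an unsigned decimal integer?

1766

282 in 11 bits: 00100011010
Invert: 11011100101
Add 1:  11011100110 = 1766
(Check: 2^11 - 282 = 2048 - 282 = 1766.)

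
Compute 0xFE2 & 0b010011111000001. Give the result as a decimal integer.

0xFE2 = 00111111100010
b = 10011111000001
AND → 00011111000000 = 1984

1984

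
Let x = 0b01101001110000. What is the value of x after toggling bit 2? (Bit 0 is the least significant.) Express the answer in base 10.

6772

x = 01101001110000
bit 2 is currently 0; toggle it via x ^ (1 << 2) = x ^ 4
→ 01101001110100 = 6772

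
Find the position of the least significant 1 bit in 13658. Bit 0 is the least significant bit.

1

13658 = 11010101011010
Trailing zeros: 1, so the lowest set bit is bit 1 (value 2).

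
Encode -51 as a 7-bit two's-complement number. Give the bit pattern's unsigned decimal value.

77

51 in 7 bits: 0110011
Invert: 1001100
Add 1:  1001101 = 77
(Check: 2^7 - 51 = 128 - 51 = 77.)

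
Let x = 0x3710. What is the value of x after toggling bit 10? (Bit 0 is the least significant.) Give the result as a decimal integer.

x = 11011100010000
bit 10 is currently 1; toggle it via x ^ (1 << 10) = x ^ 1024
→ 11001100010000 = 13072

13072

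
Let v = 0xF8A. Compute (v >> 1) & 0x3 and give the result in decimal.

1

v = 0111110001010
Shift right by 1: 011111000101
Mask low 2 bits: 01 = 1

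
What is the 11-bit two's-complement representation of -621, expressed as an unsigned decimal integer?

621 in 11 bits: 01001101101
Invert: 10110010010
Add 1:  10110010011 = 1427
(Check: 2^11 - 621 = 2048 - 621 = 1427.)

1427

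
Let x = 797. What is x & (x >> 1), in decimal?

x = 1100011101 = 797
x>>1 = 0110001110
AND  = 0100001100 = 268
(x & (x >> 1) has a 1 wherever x has two consecutive 1 bits.)

268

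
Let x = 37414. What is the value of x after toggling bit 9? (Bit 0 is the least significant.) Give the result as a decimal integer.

x = 1001001000100110
bit 9 is currently 1; toggle it via x ^ (1 << 9) = x ^ 512
→ 1001000000100110 = 36902

36902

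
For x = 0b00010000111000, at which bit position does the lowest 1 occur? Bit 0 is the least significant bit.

3

0b00010000111000 = 10000111000
Trailing zeros: 3, so the lowest set bit is bit 3 (value 8).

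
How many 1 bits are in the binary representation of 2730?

2730 = 101010101010
Count the 1s: 1 + 1 + 1 + 1 + 1 + 1 = 6

6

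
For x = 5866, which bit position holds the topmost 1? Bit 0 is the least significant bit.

12

5866 = 1011011101010
The topmost 1 is at position 12 (since 2^12 = 4096 ≤ 5866 < 8192).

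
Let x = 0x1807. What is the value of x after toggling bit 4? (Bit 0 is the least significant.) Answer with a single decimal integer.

x = 1100000000111
bit 4 is currently 0; toggle it via x ^ (1 << 4) = x ^ 16
→ 1100000010111 = 6167

6167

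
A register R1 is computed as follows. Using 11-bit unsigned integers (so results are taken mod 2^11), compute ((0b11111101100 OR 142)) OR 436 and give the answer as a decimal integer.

2046

0b11111101100 = 11111101100
142 = 00010001110
→ OR → 11111101110 = 2030
436 = 00110110100
→ OR → 11111111110 = 2046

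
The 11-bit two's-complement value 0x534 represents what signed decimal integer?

-716

pattern = 10100110100 (MSB is 1 ⇒ negative)
Invert: 01011001011, add 1 → 01011001100 = 716, so the value is -716.
(Equivalently: 1332 - 2^11 = 1332 - 2048 = -716.)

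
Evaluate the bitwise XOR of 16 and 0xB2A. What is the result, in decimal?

2874

16 = 000000010000
0xB2A = 101100101010
XOR → 101100111010 = 2874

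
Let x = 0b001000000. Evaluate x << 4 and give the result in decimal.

x = 00001000000
shift left by 4 → 10000000000 = 1024
(equivalently, 64 × 2^4 = 64 × 16)

1024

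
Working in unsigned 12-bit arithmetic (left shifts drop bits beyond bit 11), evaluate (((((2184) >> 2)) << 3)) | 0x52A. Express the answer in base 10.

2184 = 100010001000
→ >> 2 → 001000100010 = 546
→ << 3 (mod 2^12) → 000100010000 = 272
0x52A = 010100101010
→ | → 010100111010 = 1338

1338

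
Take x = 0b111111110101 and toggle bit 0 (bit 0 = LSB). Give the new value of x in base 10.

4084

x = 111111110101
bit 0 is currently 1; toggle it via x ^ (1 << 0) = x ^ 1
→ 111111110100 = 4084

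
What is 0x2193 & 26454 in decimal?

0x2193 = 010000110010011
26454 = 110011101010110
AND → 010000100010010 = 8466

8466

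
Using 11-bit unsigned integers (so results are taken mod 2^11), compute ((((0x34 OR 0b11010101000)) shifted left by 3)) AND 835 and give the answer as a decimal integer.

0x34 = 00000110100
0b11010101000 = 11010101000
→ OR → 11010111100 = 1724
→ shifted left by 3 (mod 2^11) → 10111100000 = 1504
835 = 01101000011
→ AND → 00101000000 = 320

320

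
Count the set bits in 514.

514 = 1000000010
Count the 1s: 1 + 1 = 2

2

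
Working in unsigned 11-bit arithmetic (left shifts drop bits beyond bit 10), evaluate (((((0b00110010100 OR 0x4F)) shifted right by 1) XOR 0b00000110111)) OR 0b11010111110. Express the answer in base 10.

1790

0b00110010100 = 00110010100
0x4F = 00001001111
→ OR → 00111011111 = 479
→ shifted right by 1 → 00011101111 = 239
0b00000110111 = 00000110111
→ XOR → 00011011000 = 216
0b11010111110 = 11010111110
→ OR → 11011111110 = 1790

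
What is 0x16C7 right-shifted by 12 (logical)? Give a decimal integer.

0x16C7 = 1011011000111
shift right by 12 → 0000000000001 = 1
(equivalently, floor(5831 / 4096))

1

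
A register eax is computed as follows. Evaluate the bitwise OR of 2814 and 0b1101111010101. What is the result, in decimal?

7167

2814 = 0101011111110
b = 1101111010101
 OR → 1101111111111 = 7167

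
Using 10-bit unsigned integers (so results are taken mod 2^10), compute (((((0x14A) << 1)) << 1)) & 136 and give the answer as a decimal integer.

8

0x14A = 0101001010
→ << 1 (mod 2^10) → 1010010100 = 660
→ << 1 (mod 2^10) → 0100101000 = 296
136 = 0010001000
→ & → 0000001000 = 8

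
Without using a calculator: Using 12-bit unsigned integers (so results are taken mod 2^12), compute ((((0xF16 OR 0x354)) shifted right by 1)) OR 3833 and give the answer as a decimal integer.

4091

0xF16 = 111100010110
0x354 = 001101010100
→ OR → 111101010110 = 3926
→ shifted right by 1 → 011110101011 = 1963
3833 = 111011111001
→ OR → 111111111011 = 4091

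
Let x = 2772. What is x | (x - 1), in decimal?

x = 101011010100 = 2772
x - 1 = 101011010011
OR    = 101011010111 = 2775
(x | (x - 1) sets all bits below the lowest set bit.)

2775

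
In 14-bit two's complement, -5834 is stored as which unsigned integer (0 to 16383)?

5834 in 14 bits: 01011011001010
Invert: 10100100110101
Add 1:  10100100110110 = 10550
(Check: 2^14 - 5834 = 16384 - 5834 = 10550.)

10550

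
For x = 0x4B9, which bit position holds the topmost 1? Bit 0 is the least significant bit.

10

0x4B9 = 10010111001
The topmost 1 is at position 10 (since 2^10 = 1024 ≤ 1209 < 2048).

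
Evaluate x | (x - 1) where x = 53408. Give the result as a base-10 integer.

53439

x = 1101000010100000 = 53408
x - 1 = 1101000010011111
OR    = 1101000010111111 = 53439
(x | (x - 1) sets all bits below the lowest set bit.)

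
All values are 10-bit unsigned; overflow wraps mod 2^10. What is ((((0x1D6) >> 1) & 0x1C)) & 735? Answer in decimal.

0x1D6 = 0111010110
→ >> 1 → 0011101011 = 235
0x1C = 0000011100
→ & → 0000001000 = 8
735 = 1011011111
→ & → 0000001000 = 8

8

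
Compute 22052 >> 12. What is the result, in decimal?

5

22052 = 101011000100100
shift right by 12 → 000000000000101 = 5
(equivalently, floor(22052 / 4096))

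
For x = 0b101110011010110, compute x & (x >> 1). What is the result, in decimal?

3138

x = 101110011010110 = 23766
x>>1 = 010111001101011
AND  = 000110001000010 = 3138
(x & (x >> 1) has a 1 wherever x has two consecutive 1 bits.)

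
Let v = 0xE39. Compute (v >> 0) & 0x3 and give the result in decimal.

v = 111000111001
Shift right by 0: 111000111001
Mask low 2 bits: 01 = 1

1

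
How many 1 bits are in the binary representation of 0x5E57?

0x5E57 = 101111001010111
Count the 1s: 1 + 1 + 1 + 1 + 1 + 1 + 1 + 1 + 1 + 1 = 10

10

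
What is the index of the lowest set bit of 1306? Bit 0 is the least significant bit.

1

1306 = 10100011010
Trailing zeros: 1, so the lowest set bit is bit 1 (value 2).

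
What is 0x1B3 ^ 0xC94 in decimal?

3367

0x1B3 = 000110110011
0xC94 = 110010010100
XOR → 110100100111 = 3367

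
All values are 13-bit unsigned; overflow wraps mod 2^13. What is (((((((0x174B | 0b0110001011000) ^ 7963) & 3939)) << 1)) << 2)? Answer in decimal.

0x174B = 1011101001011
0b0110001011000 = 0110001011000
→ | → 1111101011011 = 8027
7963 = 1111100011011
→ ^ → 0000001000000 = 64
3939 = 0111101100011
→ & → 0000001000000 = 64
→ << 1 (mod 2^13) → 0000010000000 = 128
→ << 2 (mod 2^13) → 0001000000000 = 512

512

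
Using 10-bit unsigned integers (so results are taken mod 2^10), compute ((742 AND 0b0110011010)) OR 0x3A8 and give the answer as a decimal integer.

742 = 1011100110
0b0110011010 = 0110011010
→ AND → 0010000010 = 130
0x3A8 = 1110101000
→ OR → 1110101010 = 938

938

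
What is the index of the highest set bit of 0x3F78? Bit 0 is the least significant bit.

0x3F78 = 11111101111000
The topmost 1 is at position 13 (since 2^13 = 8192 ≤ 16248 < 16384).

13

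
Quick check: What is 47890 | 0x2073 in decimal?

47987

47890 = 1011101100010010
0x2073 = 0010000001110011
 OR → 1011101101110011 = 47987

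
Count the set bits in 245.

245 = 11110101
Count the 1s: 1 + 1 + 1 + 1 + 1 + 1 = 6

6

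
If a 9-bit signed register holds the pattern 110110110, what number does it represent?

-74

pattern = 110110110 (MSB is 1 ⇒ negative)
Invert: 001001001, add 1 → 001001010 = 74, so the value is -74.
(Equivalently: 438 - 2^9 = 438 - 512 = -74.)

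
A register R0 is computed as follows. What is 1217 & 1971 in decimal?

1217 = 10011000001
1971 = 11110110011
AND → 10010000001 = 1153

1153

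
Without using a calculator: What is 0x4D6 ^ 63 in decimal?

1257

0x4D6 = 10011010110
63 = 00000111111
XOR → 10011101001 = 1257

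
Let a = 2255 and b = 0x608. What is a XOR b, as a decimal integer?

3783

2255 = 100011001111
0x608 = 011000001000
XOR → 111011000111 = 3783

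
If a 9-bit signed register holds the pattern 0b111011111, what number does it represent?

-33

pattern = 111011111 (MSB is 1 ⇒ negative)
Invert: 000100000, add 1 → 000100001 = 33, so the value is -33.
(Equivalently: 479 - 2^9 = 479 - 512 = -33.)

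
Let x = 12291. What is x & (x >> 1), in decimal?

x = 11000000000011 = 12291
x>>1 = 01100000000001
AND  = 01000000000001 = 4097
(x & (x >> 1) has a 1 wherever x has two consecutive 1 bits.)

4097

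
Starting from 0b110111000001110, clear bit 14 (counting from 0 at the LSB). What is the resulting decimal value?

x = 110111000001110
bit 14 is currently 1; clear it via x & ~(1 << 14) = x & ~16384
→ 010111000001110 = 11790

11790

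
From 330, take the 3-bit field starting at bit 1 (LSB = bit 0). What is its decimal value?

v = 101001010
Shift right by 1: 10100101
Mask low 3 bits: 101 = 5

5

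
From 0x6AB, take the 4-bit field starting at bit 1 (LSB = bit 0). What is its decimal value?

v = 11010101011
Shift right by 1: 1101010101
Mask low 4 bits: 0101 = 5

5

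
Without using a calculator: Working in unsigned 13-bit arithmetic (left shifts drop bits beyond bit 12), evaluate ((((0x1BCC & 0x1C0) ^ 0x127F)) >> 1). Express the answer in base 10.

0x1BCC = 1101111001100
0x1C0 = 0000111000000
→ & → 0000111000000 = 448
0x127F = 1001001111111
→ ^ → 1001110111111 = 5055
→ >> 1 → 0100111011111 = 2527

2527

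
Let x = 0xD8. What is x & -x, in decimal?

8

x = 11011000 = 216
-x (two's complement) = …00101000
AND   = 00001000 = 8
(x & -x isolates the lowest set bit of x.)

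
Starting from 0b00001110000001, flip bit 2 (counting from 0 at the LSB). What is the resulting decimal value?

901

x = 00001110000001
bit 2 is currently 0; toggle it via x ^ (1 << 2) = x ^ 4
→ 00001110000101 = 901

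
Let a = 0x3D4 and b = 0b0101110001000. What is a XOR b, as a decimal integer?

2140

0x3D4 = 001111010100
b = 101110001000
XOR → 100001011100 = 2140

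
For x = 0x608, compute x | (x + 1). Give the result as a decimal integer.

1545

x = 11000001000 = 1544
x + 1 = 11000001001
OR    = 11000001001 = 1545
(x | (x + 1) sets the lowest cleared bit.)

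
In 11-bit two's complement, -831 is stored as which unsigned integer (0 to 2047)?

1217

831 in 11 bits: 01100111111
Invert: 10011000000
Add 1:  10011000001 = 1217
(Check: 2^11 - 831 = 2048 - 831 = 1217.)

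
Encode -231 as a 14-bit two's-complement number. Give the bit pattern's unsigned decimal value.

231 in 14 bits: 00000011100111
Invert: 11111100011000
Add 1:  11111100011001 = 16153
(Check: 2^14 - 231 = 16384 - 231 = 16153.)

16153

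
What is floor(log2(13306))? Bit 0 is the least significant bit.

13306 = 11001111111010
The topmost 1 is at position 13 (since 2^13 = 8192 ≤ 13306 < 16384).

13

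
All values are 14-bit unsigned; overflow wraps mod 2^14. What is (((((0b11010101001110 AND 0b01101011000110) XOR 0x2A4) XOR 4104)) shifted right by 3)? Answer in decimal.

0b11010101001110 = 11010101001110
0b01101011000110 = 01101011000110
→ AND → 01000001000110 = 4166
0x2A4 = 00001010100100
→ XOR → 01001011100010 = 4834
4104 = 01000000001000
→ XOR → 00001011101010 = 746
→ shifted right by 3 → 00000001011101 = 93

93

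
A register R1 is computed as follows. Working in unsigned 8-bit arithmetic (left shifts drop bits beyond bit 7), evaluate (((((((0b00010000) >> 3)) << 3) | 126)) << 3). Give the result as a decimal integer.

0b00010000 = 00010000
→ >> 3 → 00000010 = 2
→ << 3 (mod 2^8) → 00010000 = 16
126 = 01111110
→ | → 01111110 = 126
→ << 3 (mod 2^8) → 11110000 = 240

240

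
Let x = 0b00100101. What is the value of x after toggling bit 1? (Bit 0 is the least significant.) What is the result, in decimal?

39

x = 00100101
bit 1 is currently 0; toggle it via x ^ (1 << 1) = x ^ 2
→ 00100111 = 39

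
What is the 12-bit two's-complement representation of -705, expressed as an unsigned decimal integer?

705 in 12 bits: 001011000001
Invert: 110100111110
Add 1:  110100111111 = 3391
(Check: 2^12 - 705 = 4096 - 705 = 3391.)

3391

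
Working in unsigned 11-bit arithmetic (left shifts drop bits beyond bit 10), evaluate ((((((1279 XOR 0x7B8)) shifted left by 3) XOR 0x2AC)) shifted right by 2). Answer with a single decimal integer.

1279 = 10011111111
0x7B8 = 11110111000
→ XOR → 01101000111 = 839
→ shifted left by 3 (mod 2^11) → 01000111000 = 568
0x2AC = 01010101100
→ XOR → 00010010100 = 148
→ shifted right by 2 → 00000100101 = 37

37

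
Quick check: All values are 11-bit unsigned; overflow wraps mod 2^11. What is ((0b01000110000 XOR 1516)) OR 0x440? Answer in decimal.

0b01000110000 = 01000110000
1516 = 10111101100
→ XOR → 11111011100 = 2012
0x440 = 10001000000
→ OR → 11111011100 = 2012

2012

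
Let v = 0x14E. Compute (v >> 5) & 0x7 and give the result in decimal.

2

v = 0101001110
Shift right by 5: 01010
Mask low 3 bits: 010 = 2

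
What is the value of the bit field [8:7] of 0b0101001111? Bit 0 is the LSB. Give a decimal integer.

2

v = 0101001111
Shift right by 7: 010
Mask low 2 bits: 10 = 2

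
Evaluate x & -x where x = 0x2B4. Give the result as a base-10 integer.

x = 1010110100 = 692
-x (two's complement) = …0101001100
AND   = 0000000100 = 4
(x & -x isolates the lowest set bit of x.)

4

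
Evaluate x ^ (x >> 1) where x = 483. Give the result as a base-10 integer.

274

x = 111100011 = 483
x>>1 = 011110001
XOR  = 100010010 = 274
(x ^ (x >> 1) gives the standard binary-reflected Gray code of x.)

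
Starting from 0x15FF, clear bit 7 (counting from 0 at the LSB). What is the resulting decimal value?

x = 1010111111111
bit 7 is currently 1; clear it via x & ~(1 << 7) = x & ~128
→ 1010101111111 = 5503

5503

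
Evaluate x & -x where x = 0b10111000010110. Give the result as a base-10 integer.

2

x = 10111000010110 = 11798
-x (two's complement) = …01000111101010
AND   = 00000000000010 = 2
(x & -x isolates the lowest set bit of x.)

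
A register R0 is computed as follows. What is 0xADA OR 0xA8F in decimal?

0xADA = 101011011010
0xA8F = 101010001111
 OR → 101011011111 = 2783

2783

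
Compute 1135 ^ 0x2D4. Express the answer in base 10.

1723

1135 = 10001101111
0x2D4 = 01011010100
XOR → 11010111011 = 1723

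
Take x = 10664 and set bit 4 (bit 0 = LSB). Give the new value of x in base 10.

10680

x = 10100110101000
bit 4 is currently 0; set it via x | (1 << 4) = x | 16
→ 10100110111000 = 10680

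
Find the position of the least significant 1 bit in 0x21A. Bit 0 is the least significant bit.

0x21A = 1000011010
Trailing zeros: 1, so the lowest set bit is bit 1 (value 2).

1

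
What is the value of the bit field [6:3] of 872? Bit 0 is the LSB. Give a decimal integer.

13

v = 1101101000
Shift right by 3: 1101101
Mask low 4 bits: 1101 = 13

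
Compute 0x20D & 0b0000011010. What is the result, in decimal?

0x20D = 1000001101
b = 0000011010
AND → 0000001000 = 8

8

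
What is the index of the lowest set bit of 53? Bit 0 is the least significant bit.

0

53 = 110101
Trailing zeros: 0, so the lowest set bit is bit 0 (value 1).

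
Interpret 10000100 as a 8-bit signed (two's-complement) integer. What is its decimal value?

-124

pattern = 10000100 (MSB is 1 ⇒ negative)
Invert: 01111011, add 1 → 01111100 = 124, so the value is -124.
(Equivalently: 132 - 2^8 = 132 - 256 = -124.)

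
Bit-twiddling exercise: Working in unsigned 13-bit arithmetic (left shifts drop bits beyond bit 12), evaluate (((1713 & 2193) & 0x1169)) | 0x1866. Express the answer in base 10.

1713 = 0011010110001
2193 = 0100010010001
→ & → 0000010010001 = 145
0x1169 = 1000101101001
→ & → 0000000000001 = 1
0x1866 = 1100001100110
→ | → 1100001100111 = 6247

6247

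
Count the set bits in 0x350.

4

0x350 = 1101010000
Count the 1s: 1 + 1 + 1 + 1 = 4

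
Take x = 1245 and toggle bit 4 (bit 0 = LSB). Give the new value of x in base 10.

x = 10011011101
bit 4 is currently 1; toggle it via x ^ (1 << 4) = x ^ 16
→ 10011001101 = 1229

1229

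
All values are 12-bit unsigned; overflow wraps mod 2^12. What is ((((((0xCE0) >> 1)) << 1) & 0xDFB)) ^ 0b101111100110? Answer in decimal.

1798

0xCE0 = 110011100000
→ >> 1 → 011001110000 = 1648
→ << 1 (mod 2^12) → 110011100000 = 3296
0xDFB = 110111111011
→ & → 110011100000 = 3296
0b101111100110 = 101111100110
→ ^ → 011100000110 = 1798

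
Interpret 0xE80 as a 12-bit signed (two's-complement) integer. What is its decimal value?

-384

pattern = 111010000000 (MSB is 1 ⇒ negative)
Invert: 000101111111, add 1 → 000110000000 = 384, so the value is -384.
(Equivalently: 3712 - 2^12 = 3712 - 4096 = -384.)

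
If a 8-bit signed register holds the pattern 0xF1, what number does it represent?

pattern = 11110001 (MSB is 1 ⇒ negative)
Invert: 00001110, add 1 → 00001111 = 15, so the value is -15.
(Equivalently: 241 - 2^8 = 241 - 256 = -15.)

-15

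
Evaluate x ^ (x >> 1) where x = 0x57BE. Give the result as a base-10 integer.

31841

x = 101011110111110 = 22462
x>>1 = 010101111011111
XOR  = 111110001100001 = 31841
(x ^ (x >> 1) gives the standard binary-reflected Gray code of x.)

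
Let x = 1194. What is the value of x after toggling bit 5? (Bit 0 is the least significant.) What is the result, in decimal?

1162

x = 10010101010
bit 5 is currently 1; toggle it via x ^ (1 << 5) = x ^ 32
→ 10010001010 = 1162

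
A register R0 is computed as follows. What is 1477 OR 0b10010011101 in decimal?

1477 = 10111000101
b = 10010011101
 OR → 10111011101 = 1501

1501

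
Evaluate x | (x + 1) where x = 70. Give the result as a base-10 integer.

71

x = 1000110 = 70
x + 1 = 1000111
OR    = 1000111 = 71
(x | (x + 1) sets the lowest cleared bit.)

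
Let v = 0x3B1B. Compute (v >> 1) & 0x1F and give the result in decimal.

13

v = 011101100011011
Shift right by 1: 01110110001101
Mask low 5 bits: 01101 = 13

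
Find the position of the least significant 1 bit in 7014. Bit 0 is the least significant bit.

7014 = 1101101100110
Trailing zeros: 1, so the lowest set bit is bit 1 (value 2).

1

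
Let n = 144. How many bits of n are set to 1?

144 = 10010000
Count the 1s: 1 + 1 = 2

2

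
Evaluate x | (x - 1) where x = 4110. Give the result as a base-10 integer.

4111

x = 1000000001110 = 4110
x - 1 = 1000000001101
OR    = 1000000001111 = 4111
(x | (x - 1) sets all bits below the lowest set bit.)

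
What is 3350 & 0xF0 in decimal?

16

3350 = 110100010110
0xF0 = 000011110000
AND → 000000010000 = 16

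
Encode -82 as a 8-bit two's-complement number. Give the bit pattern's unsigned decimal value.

82 in 8 bits: 01010010
Invert: 10101101
Add 1:  10101110 = 174
(Check: 2^8 - 82 = 256 - 82 = 174.)

174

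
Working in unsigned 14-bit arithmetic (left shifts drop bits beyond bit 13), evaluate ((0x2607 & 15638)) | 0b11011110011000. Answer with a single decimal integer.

14238

0x2607 = 10011000000111
15638 = 11110100010110
→ & → 10010000000110 = 9222
0b11011110011000 = 11011110011000
→ | → 11011110011110 = 14238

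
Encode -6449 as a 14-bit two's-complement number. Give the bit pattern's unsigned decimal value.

6449 in 14 bits: 01100100110001
Invert: 10011011001110
Add 1:  10011011001111 = 9935
(Check: 2^14 - 6449 = 16384 - 6449 = 9935.)

9935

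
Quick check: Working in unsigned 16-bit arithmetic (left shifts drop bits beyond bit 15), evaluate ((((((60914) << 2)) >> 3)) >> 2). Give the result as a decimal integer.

1470

60914 = 1110110111110010
→ << 2 (mod 2^16) → 1011011111001000 = 47048
→ >> 3 → 0001011011111001 = 5881
→ >> 2 → 0000010110111110 = 1470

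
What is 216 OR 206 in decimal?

216 = 11011000
206 = 11001110
 OR → 11011110 = 222

222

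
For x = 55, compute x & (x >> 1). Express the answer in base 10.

x = 110111 = 55
x>>1 = 011011
AND  = 010011 = 19
(x & (x >> 1) has a 1 wherever x has two consecutive 1 bits.)

19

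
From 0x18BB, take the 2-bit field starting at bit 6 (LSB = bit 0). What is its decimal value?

2

v = 1100010111011
Shift right by 6: 1100010
Mask low 2 bits: 10 = 2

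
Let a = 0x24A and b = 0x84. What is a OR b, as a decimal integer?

718

0x24A = 1001001010
0x84 = 0010000100
 OR → 1011001110 = 718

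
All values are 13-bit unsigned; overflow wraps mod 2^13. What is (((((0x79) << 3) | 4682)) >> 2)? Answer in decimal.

0x79 = 0000001111001
→ << 3 (mod 2^13) → 0001111001000 = 968
4682 = 1001001001010
→ | → 1001111001010 = 5066
→ >> 2 → 0010011110010 = 1266

1266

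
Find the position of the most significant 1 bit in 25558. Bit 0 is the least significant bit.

25558 = 110001111010110
The topmost 1 is at position 14 (since 2^14 = 16384 ≤ 25558 < 32768).

14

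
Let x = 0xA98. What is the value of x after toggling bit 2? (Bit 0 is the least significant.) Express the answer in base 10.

2716

x = 101010011000
bit 2 is currently 0; toggle it via x ^ (1 << 2) = x ^ 4
→ 101010011100 = 2716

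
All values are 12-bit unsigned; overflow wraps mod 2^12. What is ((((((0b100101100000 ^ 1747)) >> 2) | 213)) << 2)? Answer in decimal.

0b100101100000 = 100101100000
1747 = 011011010011
→ ^ → 111110110011 = 4019
→ >> 2 → 001111101100 = 1004
213 = 000011010101
→ | → 001111111101 = 1021
→ << 2 (mod 2^12) → 111111110100 = 4084

4084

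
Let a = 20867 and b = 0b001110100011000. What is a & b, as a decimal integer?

20867 = 101000110000011
b = 001110100011000
AND → 001000100000000 = 4352

4352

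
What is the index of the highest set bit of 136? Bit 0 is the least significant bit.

136 = 10001000
The topmost 1 is at position 7 (since 2^7 = 128 ≤ 136 < 256).

7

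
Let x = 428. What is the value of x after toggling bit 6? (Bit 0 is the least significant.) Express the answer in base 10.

x = 000110101100
bit 6 is currently 0; toggle it via x ^ (1 << 6) = x ^ 64
→ 000111101100 = 492

492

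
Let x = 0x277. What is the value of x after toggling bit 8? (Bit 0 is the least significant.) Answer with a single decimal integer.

887

x = 0001001110111
bit 8 is currently 0; toggle it via x ^ (1 << 8) = x ^ 256
→ 0001101110111 = 887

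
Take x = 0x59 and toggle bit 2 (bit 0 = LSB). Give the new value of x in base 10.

93

x = 0001011001
bit 2 is currently 0; toggle it via x ^ (1 << 2) = x ^ 4
→ 0001011101 = 93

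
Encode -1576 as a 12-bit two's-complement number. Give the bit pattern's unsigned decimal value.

1576 in 12 bits: 011000101000
Invert: 100111010111
Add 1:  100111011000 = 2520
(Check: 2^12 - 1576 = 4096 - 1576 = 2520.)

2520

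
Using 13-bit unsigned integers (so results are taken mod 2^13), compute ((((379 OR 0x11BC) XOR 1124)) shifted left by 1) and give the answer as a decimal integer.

379 = 0000101111011
0x11BC = 1000110111100
→ OR → 1000111111111 = 4607
1124 = 0010001100100
→ XOR → 1010110011011 = 5531
→ shifted left by 1 (mod 2^13) → 0101100110110 = 2870

2870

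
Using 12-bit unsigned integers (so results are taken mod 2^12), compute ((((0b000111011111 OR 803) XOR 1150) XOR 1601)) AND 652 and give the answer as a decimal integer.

128

0b000111011111 = 000111011111
803 = 001100100011
→ OR → 001111111111 = 1023
1150 = 010001111110
→ XOR → 011110000001 = 1921
1601 = 011001000001
→ XOR → 000111000000 = 448
652 = 001010001100
→ AND → 000010000000 = 128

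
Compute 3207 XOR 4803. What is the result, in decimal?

7748

3207 = 0110010000111
4803 = 1001011000011
XOR → 1111001000100 = 7748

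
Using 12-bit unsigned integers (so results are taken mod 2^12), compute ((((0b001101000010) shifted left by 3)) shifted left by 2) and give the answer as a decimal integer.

2112

0b001101000010 = 001101000010
→ shifted left by 3 (mod 2^12) → 101000010000 = 2576
→ shifted left by 2 (mod 2^12) → 100001000000 = 2112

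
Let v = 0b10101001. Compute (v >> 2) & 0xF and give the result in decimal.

v = 10101001
Shift right by 2: 101010
Mask low 4 bits: 1010 = 10

10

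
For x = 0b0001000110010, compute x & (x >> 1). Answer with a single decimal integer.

16

x = 1000110010 = 562
x>>1 = 0100011001
AND  = 0000010000 = 16
(x & (x >> 1) has a 1 wherever x has two consecutive 1 bits.)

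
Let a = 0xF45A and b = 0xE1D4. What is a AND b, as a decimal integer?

57424

0xF45A = 1111010001011010
0xE1D4 = 1110000111010100
AND → 1110000001010000 = 57424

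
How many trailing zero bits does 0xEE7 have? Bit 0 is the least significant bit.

0xEE7 = 111011100111
Trailing zeros: 0, so the lowest set bit is bit 0 (value 1).

0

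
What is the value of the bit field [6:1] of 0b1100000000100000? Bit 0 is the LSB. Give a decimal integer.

v = 1100000000100000
Shift right by 1: 110000000010000
Mask low 6 bits: 010000 = 16

16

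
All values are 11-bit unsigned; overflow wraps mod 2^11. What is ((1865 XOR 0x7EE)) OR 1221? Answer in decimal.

1865 = 11101001001
0x7EE = 11111101110
→ XOR → 00010100111 = 167
1221 = 10011000101
→ OR → 10011100111 = 1255

1255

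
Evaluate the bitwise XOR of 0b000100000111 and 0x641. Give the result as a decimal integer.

1862

a = 00100000111
0x641 = 11001000001
XOR → 11101000110 = 1862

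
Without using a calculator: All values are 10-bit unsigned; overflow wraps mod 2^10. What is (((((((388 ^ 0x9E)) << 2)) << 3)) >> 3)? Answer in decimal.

388 = 0110000100
0x9E = 0010011110
→ ^ → 0100011010 = 282
→ << 2 (mod 2^10) → 0001101000 = 104
→ << 3 (mod 2^10) → 1101000000 = 832
→ >> 3 → 0001101000 = 104

104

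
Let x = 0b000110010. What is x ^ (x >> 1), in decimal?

x = 110010 = 50
x>>1 = 011001
XOR  = 101011 = 43
(x ^ (x >> 1) gives the standard binary-reflected Gray code of x.)

43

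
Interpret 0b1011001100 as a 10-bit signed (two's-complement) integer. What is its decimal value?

pattern = 1011001100 (MSB is 1 ⇒ negative)
Invert: 0100110011, add 1 → 0100110100 = 308, so the value is -308.
(Equivalently: 716 - 2^10 = 716 - 1024 = -308.)

-308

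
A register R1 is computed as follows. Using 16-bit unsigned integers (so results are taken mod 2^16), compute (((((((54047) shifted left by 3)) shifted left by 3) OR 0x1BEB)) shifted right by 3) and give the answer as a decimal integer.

54047 = 1101001100011111
→ shifted left by 3 (mod 2^16) → 1001100011111000 = 39160
→ shifted left by 3 (mod 2^16) → 1100011111000000 = 51136
0x1BEB = 0001101111101011
→ OR → 1101111111101011 = 57323
→ shifted right by 3 → 0001101111111101 = 7165

7165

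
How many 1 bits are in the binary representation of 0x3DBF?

0x3DBF = 11110110111111
Count the 1s: 1 + 1 + 1 + 1 + 1 + 1 + 1 + 1 + 1 + 1 + 1 + 1 = 12

12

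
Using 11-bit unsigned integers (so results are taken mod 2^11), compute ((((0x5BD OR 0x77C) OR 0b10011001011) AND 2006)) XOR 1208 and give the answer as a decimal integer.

878

0x5BD = 10110111101
0x77C = 11101111100
→ OR → 11111111101 = 2045
0b10011001011 = 10011001011
→ OR → 11111111111 = 2047
2006 = 11111010110
→ AND → 11111010110 = 2006
1208 = 10010111000
→ XOR → 01101101110 = 878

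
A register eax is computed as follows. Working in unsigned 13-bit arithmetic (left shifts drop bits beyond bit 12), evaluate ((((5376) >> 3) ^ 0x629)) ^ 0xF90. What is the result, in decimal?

5376 = 1010100000000
→ >> 3 → 0001010100000 = 672
0x629 = 0011000101001
→ ^ → 0010010001001 = 1161
0xF90 = 0111110010000
→ ^ → 0101100011001 = 2841

2841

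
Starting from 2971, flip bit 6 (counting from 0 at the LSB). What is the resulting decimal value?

3035

x = 0101110011011
bit 6 is currently 0; toggle it via x ^ (1 << 6) = x ^ 64
→ 0101111011011 = 3035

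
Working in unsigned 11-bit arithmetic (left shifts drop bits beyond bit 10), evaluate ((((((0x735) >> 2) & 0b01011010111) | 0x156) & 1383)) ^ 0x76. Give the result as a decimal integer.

0x735 = 11100110101
→ >> 2 → 00111001101 = 461
0b01011010111 = 01011010111
→ & → 00011000101 = 197
0x156 = 00101010110
→ | → 00111010111 = 471
1383 = 10101100111
→ & → 00101000111 = 327
0x76 = 00001110110
→ ^ → 00100110001 = 305

305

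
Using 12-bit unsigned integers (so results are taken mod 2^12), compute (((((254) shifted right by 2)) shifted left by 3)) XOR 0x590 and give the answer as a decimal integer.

254 = 000011111110
→ shifted right by 2 → 000000111111 = 63
→ shifted left by 3 (mod 2^12) → 000111111000 = 504
0x590 = 010110010000
→ XOR → 010001101000 = 1128

1128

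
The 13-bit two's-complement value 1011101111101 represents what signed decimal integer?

pattern = 1011101111101 (MSB is 1 ⇒ negative)
Invert: 0100010000010, add 1 → 0100010000011 = 2179, so the value is -2179.
(Equivalently: 6013 - 2^13 = 6013 - 8192 = -2179.)

-2179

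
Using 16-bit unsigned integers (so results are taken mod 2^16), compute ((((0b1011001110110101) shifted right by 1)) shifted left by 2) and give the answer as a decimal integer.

26472

0b1011001110110101 = 1011001110110101
→ shifted right by 1 → 0101100111011010 = 23002
→ shifted left by 2 (mod 2^16) → 0110011101101000 = 26472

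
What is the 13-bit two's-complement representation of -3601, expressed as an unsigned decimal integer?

3601 in 13 bits: 0111000010001
Invert: 1000111101110
Add 1:  1000111101111 = 4591
(Check: 2^13 - 3601 = 8192 - 3601 = 4591.)

4591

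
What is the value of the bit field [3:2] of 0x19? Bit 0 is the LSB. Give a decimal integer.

2

v = 0000011001
Shift right by 2: 00000110
Mask low 2 bits: 10 = 2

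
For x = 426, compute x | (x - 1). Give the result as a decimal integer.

x = 110101010 = 426
x - 1 = 110101001
OR    = 110101011 = 427
(x | (x - 1) sets all bits below the lowest set bit.)

427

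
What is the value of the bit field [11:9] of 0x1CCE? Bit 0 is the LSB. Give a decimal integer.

v = 1110011001110
Shift right by 9: 1110
Mask low 3 bits: 110 = 6

6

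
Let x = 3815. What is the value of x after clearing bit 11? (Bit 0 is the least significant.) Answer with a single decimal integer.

1767

x = 000111011100111
bit 11 is currently 1; clear it via x & ~(1 << 11) = x & ~2048
→ 000011011100111 = 1767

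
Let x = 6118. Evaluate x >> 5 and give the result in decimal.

6118 = 1011111100110
shift right by 5 → 0000010111111 = 191
(equivalently, floor(6118 / 32))

191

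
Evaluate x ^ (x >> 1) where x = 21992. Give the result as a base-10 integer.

32540

x = 101010111101000 = 21992
x>>1 = 010101011110100
XOR  = 111111100011100 = 32540
(x ^ (x >> 1) gives the standard binary-reflected Gray code of x.)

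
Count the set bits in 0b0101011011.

6

n = 101011011
Count the 1s: 1 + 1 + 1 + 1 + 1 + 1 = 6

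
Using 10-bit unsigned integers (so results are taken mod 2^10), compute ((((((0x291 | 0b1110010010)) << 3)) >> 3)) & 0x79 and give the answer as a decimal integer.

0x291 = 1010010001
0b1110010010 = 1110010010
→ | → 1110010011 = 915
→ << 3 (mod 2^10) → 0010011000 = 152
→ >> 3 → 0000010011 = 19
0x79 = 0001111001
→ & → 0000010001 = 17

17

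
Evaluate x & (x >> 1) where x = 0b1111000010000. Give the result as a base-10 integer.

3584

x = 1111000010000 = 7696
x>>1 = 0111100001000
AND  = 0111000000000 = 3584
(x & (x >> 1) has a 1 wherever x has two consecutive 1 bits.)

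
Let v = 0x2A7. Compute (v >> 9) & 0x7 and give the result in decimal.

v = 001010100111
Shift right by 9: 001
Mask low 3 bits: 001 = 1

1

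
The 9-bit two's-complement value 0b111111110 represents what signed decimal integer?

pattern = 111111110 (MSB is 1 ⇒ negative)
Invert: 000000001, add 1 → 000000010 = 2, so the value is -2.
(Equivalently: 510 - 2^9 = 510 - 512 = -2.)

-2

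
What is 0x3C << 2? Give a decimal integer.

240

0x3C = 00111100
shift left by 2 → 11110000 = 240
(equivalently, 60 × 2^2 = 60 × 4)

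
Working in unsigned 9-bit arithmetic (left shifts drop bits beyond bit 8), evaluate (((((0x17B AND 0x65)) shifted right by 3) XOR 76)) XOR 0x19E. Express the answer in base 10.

0x17B = 101111011
0x65 = 001100101
→ AND → 001100001 = 97
→ shifted right by 3 → 000001100 = 12
76 = 001001100
→ XOR → 001000000 = 64
0x19E = 110011110
→ XOR → 111011110 = 478

478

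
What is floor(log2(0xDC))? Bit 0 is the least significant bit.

7

0xDC = 11011100
The topmost 1 is at position 7 (since 2^7 = 128 ≤ 220 < 256).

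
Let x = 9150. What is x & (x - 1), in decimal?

9148

x = 10001110111110 = 9150
x - 1 = 10001110111101
AND   = 10001110111100 = 9148
(x & (x - 1) clears the lowest set bit of x.)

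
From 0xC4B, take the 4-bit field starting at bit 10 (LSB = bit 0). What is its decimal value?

3

v = 00110001001011
Shift right by 10: 0011
Mask low 4 bits: 0011 = 3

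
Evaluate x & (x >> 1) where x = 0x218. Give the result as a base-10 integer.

x = 1000011000 = 536
x>>1 = 0100001100
AND  = 0000001000 = 8
(x & (x >> 1) has a 1 wherever x has two consecutive 1 bits.)

8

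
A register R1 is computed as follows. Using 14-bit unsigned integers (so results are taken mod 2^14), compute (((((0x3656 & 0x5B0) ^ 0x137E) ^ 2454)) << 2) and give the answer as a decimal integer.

0x3656 = 11011001010110
0x5B0 = 00010110110000
→ & → 00010000010000 = 1040
0x137E = 01001101111110
→ ^ → 01011101101110 = 5998
2454 = 00100110010110
→ ^ → 01111011111000 = 7928
→ << 2 (mod 2^14) → 11101111100000 = 15328

15328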